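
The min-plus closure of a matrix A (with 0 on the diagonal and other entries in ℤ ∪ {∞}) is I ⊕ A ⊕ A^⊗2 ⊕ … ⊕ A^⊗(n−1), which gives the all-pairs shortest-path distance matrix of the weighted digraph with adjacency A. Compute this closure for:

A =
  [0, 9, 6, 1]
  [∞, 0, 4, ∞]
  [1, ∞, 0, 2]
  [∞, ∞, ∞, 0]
Closure =
  [0, 9, 6, 1]
  [5, 0, 4, 6]
  [1, 10, 0, 2]
  [∞, ∞, ∞, 0]

This is the Floyd-Warshall all-pairs shortest-path computation. For each intermediate vertex k = 0, 1, …, 3, update dist[i][j] ← min(dist[i][j], dist[i][k] + dist[k][j]). The final matrix gives, for each (i, j), the minimum total weight of any directed path from i to j (possibly empty when i = j).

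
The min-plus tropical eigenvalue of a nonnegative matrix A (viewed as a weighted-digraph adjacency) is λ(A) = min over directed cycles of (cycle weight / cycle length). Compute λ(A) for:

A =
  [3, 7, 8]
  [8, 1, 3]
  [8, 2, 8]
λ(A) = 1

Enumerate directed cycles and compute their means (weight / length). Sample:
  cycle 0 → 0: weight = 3, length = 1, mean = 3/1 ≈ 3.000
  cycle 1 → 1: weight = 1, length = 1, mean = 1/1 ≈ 1.000
  cycle 2 → 2: weight = 8, length = 1, mean = 8/1 ≈ 8.000
  cycle 0 → 1 → 0: weight = 15, length = 2, mean = 15/2 ≈ 7.500
  cycle 0 → 2 → 0: weight = 16, length = 2, mean = 16/2 ≈ 8.000
  cycle 1 → 0 → 1: weight = 15, length = 2, mean = 15/2 ≈ 7.500
Minimum mean = 1.000, attained e.g. along the cycle 1 → 1 with weight 1 and length 1. So λ(A) = 1/1 = 1.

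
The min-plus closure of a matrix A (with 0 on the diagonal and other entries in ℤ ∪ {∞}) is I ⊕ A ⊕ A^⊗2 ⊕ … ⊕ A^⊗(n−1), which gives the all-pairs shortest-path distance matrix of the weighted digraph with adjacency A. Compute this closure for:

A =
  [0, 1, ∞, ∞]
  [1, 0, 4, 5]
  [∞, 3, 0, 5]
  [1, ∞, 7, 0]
Closure =
  [0, 1, 5, 6]
  [1, 0, 4, 5]
  [4, 3, 0, 5]
  [1, 2, 6, 0]

This is the Floyd-Warshall all-pairs shortest-path computation. For each intermediate vertex k = 0, 1, …, 3, update dist[i][j] ← min(dist[i][j], dist[i][k] + dist[k][j]). The final matrix gives, for each (i, j), the minimum total weight of any directed path from i to j (possibly empty when i = j).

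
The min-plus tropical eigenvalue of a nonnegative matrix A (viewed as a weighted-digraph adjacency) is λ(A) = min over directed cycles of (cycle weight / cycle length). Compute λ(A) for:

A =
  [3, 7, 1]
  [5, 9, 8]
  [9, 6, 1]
λ(A) = 1

Enumerate directed cycles and compute their means (weight / length). Sample:
  cycle 0 → 0: weight = 3, length = 1, mean = 3/1 ≈ 3.000
  cycle 1 → 1: weight = 9, length = 1, mean = 9/1 ≈ 9.000
  cycle 2 → 2: weight = 1, length = 1, mean = 1/1 ≈ 1.000
  cycle 0 → 1 → 0: weight = 12, length = 2, mean = 12/2 ≈ 6.000
  cycle 0 → 2 → 0: weight = 10, length = 2, mean = 10/2 ≈ 5.000
  cycle 1 → 0 → 1: weight = 12, length = 2, mean = 12/2 ≈ 6.000
Minimum mean = 1.000, attained e.g. along the cycle 2 → 2 with weight 1 and length 1. So λ(A) = 1/1 = 1.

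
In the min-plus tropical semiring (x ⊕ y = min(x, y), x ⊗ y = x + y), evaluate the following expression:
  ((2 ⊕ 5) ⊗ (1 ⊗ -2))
((2 ⊕ 5) ⊗ (1 ⊗ -2)) = 1

Expand innermost to outermost. Recall ⊕ takes the minimum of its arguments and ⊗ takes their sum. Working out the expression ((2 ⊕ 5) ⊗ (1 ⊗ -2)) gives 1.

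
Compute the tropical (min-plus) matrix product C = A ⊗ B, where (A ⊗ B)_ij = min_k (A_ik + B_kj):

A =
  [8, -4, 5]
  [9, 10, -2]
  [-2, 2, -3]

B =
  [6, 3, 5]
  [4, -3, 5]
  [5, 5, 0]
A ⊗ B =
  [0, -7, 1]
  [3, 3, -2]
  [2, -1, -3]

Apply the min-plus product entry-by-entry:
  C[0][0] = min over k of (A[0][0] + B[0][0] = 8 + 6 = 14, A[0][1] + B[1][0] = -4 + 4 = 0, A[0][2] + B[2][0] = 5 + 5 = 10) = 0 (attained at k = 1)
  C[0][1] = min over k of (A[0][0] + B[0][1] = 8 + 3 = 11, A[0][1] + B[1][1] = -4 + -3 = -7, A[0][2] + B[2][1] = 5 + 5 = 10) = -7 (attained at k = 1)
  C[0][2] = min over k of (A[0][0] + B[0][2] = 8 + 5 = 13, A[0][1] + B[1][2] = -4 + 5 = 1, A[0][2] + B[2][2] = 5 + 0 = 5) = 1 (attained at k = 1)
  C[1][0] = min over k of (A[1][0] + B[0][0] = 9 + 6 = 15, A[1][1] + B[1][0] = 10 + 4 = 14, A[1][2] + B[2][0] = -2 + 5 = 3) = 3 (attained at k = 2)
  C[1][1] = min over k of (A[1][0] + B[0][1] = 9 + 3 = 12, A[1][1] + B[1][1] = 10 + -3 = 7, A[1][2] + B[2][1] = -2 + 5 = 3) = 3 (attained at k = 2)
  C[1][2] = min over k of (A[1][0] + B[0][2] = 9 + 5 = 14, A[1][1] + B[1][2] = 10 + 5 = 15, A[1][2] + B[2][2] = -2 + 0 = -2) = -2 (attained at k = 2)
  C[2][0] = min over k of (A[2][0] + B[0][0] = -2 + 6 = 4, A[2][1] + B[1][0] = 2 + 4 = 6, A[2][2] + B[2][0] = -3 + 5 = 2) = 2 (attained at k = 2)
  C[2][1] = min over k of (A[2][0] + B[0][1] = -2 + 3 = 1, A[2][1] + B[1][1] = 2 + -3 = -1, A[2][2] + B[2][1] = -3 + 5 = 2) = -1 (attained at k = 1)
  C[2][2] = min over k of (A[2][0] + B[0][2] = -2 + 5 = 3, A[2][1] + B[1][2] = 2 + 5 = 7, A[2][2] + B[2][2] = -3 + 0 = -3) = -3 (attained at k = 2)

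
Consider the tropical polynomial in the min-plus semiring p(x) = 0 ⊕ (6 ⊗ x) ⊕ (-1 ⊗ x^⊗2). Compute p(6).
p(6) = 0

A tropical monomial a ⊗ x^⊗i evaluates to a + i · x. Evaluating each term at x = 6:
  Term 0 contributes 0 + 0 · 6 = 0
  Term 1 contributes 6 + 1 · 6 = 12
  Term 2 contributes -1 + 2 · 6 = 11
p(6) = ⊕ of these = min[0, 12, 11] = 0.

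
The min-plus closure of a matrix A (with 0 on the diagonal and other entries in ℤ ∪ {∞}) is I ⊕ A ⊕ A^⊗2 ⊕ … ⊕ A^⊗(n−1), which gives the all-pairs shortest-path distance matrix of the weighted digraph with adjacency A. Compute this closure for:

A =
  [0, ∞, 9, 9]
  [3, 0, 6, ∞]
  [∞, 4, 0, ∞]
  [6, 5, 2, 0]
Closure =
  [0, 13, 9, 9]
  [3, 0, 6, 12]
  [7, 4, 0, 16]
  [6, 5, 2, 0]

This is the Floyd-Warshall all-pairs shortest-path computation. For each intermediate vertex k = 0, 1, …, 3, update dist[i][j] ← min(dist[i][j], dist[i][k] + dist[k][j]). The final matrix gives, for each (i, j), the minimum total weight of any directed path from i to j (possibly empty when i = j).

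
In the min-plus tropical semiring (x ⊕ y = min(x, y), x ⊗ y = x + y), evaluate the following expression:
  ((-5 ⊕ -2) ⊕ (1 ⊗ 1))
((-5 ⊕ -2) ⊕ (1 ⊗ 1)) = -5

Expand innermost to outermost. Recall ⊕ takes the minimum of its arguments and ⊗ takes their sum. Working out the expression ((-5 ⊕ -2) ⊕ (1 ⊗ 1)) gives -5.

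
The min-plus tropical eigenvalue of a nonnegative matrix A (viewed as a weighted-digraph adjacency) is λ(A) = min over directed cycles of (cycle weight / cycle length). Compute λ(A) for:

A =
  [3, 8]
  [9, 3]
λ(A) = 3

Enumerate directed cycles and compute their means (weight / length). Sample:
  cycle 0 → 0: weight = 3, length = 1, mean = 3/1 ≈ 3.000
  cycle 1 → 1: weight = 3, length = 1, mean = 3/1 ≈ 3.000
  cycle 0 → 1 → 0: weight = 17, length = 2, mean = 17/2 ≈ 8.500
  cycle 1 → 0 → 1: weight = 17, length = 2, mean = 17/2 ≈ 8.500
Minimum mean = 3.000, attained e.g. along the cycle 0 → 0 with weight 3 and length 1. So λ(A) = 3/1 = 3.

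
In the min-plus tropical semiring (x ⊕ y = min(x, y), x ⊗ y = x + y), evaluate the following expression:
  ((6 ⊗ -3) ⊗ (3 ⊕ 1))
((6 ⊗ -3) ⊗ (3 ⊕ 1)) = 4

Expand innermost to outermost. Recall ⊕ takes the minimum of its arguments and ⊗ takes their sum. Working out the expression ((6 ⊗ -3) ⊗ (3 ⊕ 1)) gives 4.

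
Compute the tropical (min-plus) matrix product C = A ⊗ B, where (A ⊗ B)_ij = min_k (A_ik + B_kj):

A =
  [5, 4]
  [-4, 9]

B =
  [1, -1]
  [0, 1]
A ⊗ B =
  [4, 4]
  [-3, -5]

Apply the min-plus product entry-by-entry:
  C[0][0] = min over k of (A[0][0] + B[0][0] = 5 + 1 = 6, A[0][1] + B[1][0] = 4 + 0 = 4) = 4 (attained at k = 1)
  C[0][1] = min over k of (A[0][0] + B[0][1] = 5 + -1 = 4, A[0][1] + B[1][1] = 4 + 1 = 5) = 4 (attained at k = 0)
  C[1][0] = min over k of (A[1][0] + B[0][0] = -4 + 1 = -3, A[1][1] + B[1][0] = 9 + 0 = 9) = -3 (attained at k = 0)
  C[1][1] = min over k of (A[1][0] + B[0][1] = -4 + -1 = -5, A[1][1] + B[1][1] = 9 + 1 = 10) = -5 (attained at k = 0)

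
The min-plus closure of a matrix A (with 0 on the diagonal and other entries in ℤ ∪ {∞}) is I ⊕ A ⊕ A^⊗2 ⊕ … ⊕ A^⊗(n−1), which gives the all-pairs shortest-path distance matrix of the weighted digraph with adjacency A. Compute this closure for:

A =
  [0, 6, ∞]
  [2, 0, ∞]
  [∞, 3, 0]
Closure =
  [0, 6, ∞]
  [2, 0, ∞]
  [5, 3, 0]

This is the Floyd-Warshall all-pairs shortest-path computation. For each intermediate vertex k = 0, 1, …, 2, update dist[i][j] ← min(dist[i][j], dist[i][k] + dist[k][j]). The final matrix gives, for each (i, j), the minimum total weight of any directed path from i to j (possibly empty when i = j).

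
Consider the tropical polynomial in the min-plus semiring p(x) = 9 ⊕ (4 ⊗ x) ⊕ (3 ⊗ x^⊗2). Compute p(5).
p(5) = 9

A tropical monomial a ⊗ x^⊗i evaluates to a + i · x. Evaluating each term at x = 5:
  Term 0 contributes 9 + 0 · 5 = 9
  Term 1 contributes 4 + 1 · 5 = 9
  Term 2 contributes 3 + 2 · 5 = 13
p(5) = ⊕ of these = min[9, 9, 13] = 9.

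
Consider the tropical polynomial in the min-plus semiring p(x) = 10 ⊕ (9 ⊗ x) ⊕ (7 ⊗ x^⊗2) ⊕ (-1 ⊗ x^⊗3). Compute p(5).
p(5) = 10

A tropical monomial a ⊗ x^⊗i evaluates to a + i · x. Evaluating each term at x = 5:
  Term 0 contributes 10 + 0 · 5 = 10
  Term 1 contributes 9 + 1 · 5 = 14
  Term 2 contributes 7 + 2 · 5 = 17
  Term 3 contributes -1 + 3 · 5 = 14
p(5) = ⊕ of these = min[10, 14, 17, 14] = 10.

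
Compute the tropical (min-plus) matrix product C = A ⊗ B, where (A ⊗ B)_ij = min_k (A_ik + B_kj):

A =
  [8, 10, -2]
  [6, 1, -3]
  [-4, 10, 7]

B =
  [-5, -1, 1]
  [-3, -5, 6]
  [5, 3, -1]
A ⊗ B =
  [3, 1, -3]
  [-2, -4, -4]
  [-9, -5, -3]

Apply the min-plus product entry-by-entry:
  C[0][0] = min over k of (A[0][0] + B[0][0] = 8 + -5 = 3, A[0][1] + B[1][0] = 10 + -3 = 7, A[0][2] + B[2][0] = -2 + 5 = 3) = 3 (attained at k = 0)
  C[0][1] = min over k of (A[0][0] + B[0][1] = 8 + -1 = 7, A[0][1] + B[1][1] = 10 + -5 = 5, A[0][2] + B[2][1] = -2 + 3 = 1) = 1 (attained at k = 2)
  C[0][2] = min over k of (A[0][0] + B[0][2] = 8 + 1 = 9, A[0][1] + B[1][2] = 10 + 6 = 16, A[0][2] + B[2][2] = -2 + -1 = -3) = -3 (attained at k = 2)
  C[1][0] = min over k of (A[1][0] + B[0][0] = 6 + -5 = 1, A[1][1] + B[1][0] = 1 + -3 = -2, A[1][2] + B[2][0] = -3 + 5 = 2) = -2 (attained at k = 1)
  C[1][1] = min over k of (A[1][0] + B[0][1] = 6 + -1 = 5, A[1][1] + B[1][1] = 1 + -5 = -4, A[1][2] + B[2][1] = -3 + 3 = 0) = -4 (attained at k = 1)
  C[1][2] = min over k of (A[1][0] + B[0][2] = 6 + 1 = 7, A[1][1] + B[1][2] = 1 + 6 = 7, A[1][2] + B[2][2] = -3 + -1 = -4) = -4 (attained at k = 2)
  C[2][0] = min over k of (A[2][0] + B[0][0] = -4 + -5 = -9, A[2][1] + B[1][0] = 10 + -3 = 7, A[2][2] + B[2][0] = 7 + 5 = 12) = -9 (attained at k = 0)
  C[2][1] = min over k of (A[2][0] + B[0][1] = -4 + -1 = -5, A[2][1] + B[1][1] = 10 + -5 = 5, A[2][2] + B[2][1] = 7 + 3 = 10) = -5 (attained at k = 0)
  C[2][2] = min over k of (A[2][0] + B[0][2] = -4 + 1 = -3, A[2][1] + B[1][2] = 10 + 6 = 16, A[2][2] + B[2][2] = 7 + -1 = 6) = -3 (attained at k = 0)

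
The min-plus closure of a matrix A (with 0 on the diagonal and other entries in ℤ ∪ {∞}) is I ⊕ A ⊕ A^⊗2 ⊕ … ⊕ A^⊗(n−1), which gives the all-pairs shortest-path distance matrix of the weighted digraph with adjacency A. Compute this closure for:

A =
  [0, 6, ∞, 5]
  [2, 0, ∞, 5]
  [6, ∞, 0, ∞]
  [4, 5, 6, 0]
Closure =
  [0, 6, 11, 5]
  [2, 0, 11, 5]
  [6, 12, 0, 11]
  [4, 5, 6, 0]

This is the Floyd-Warshall all-pairs shortest-path computation. For each intermediate vertex k = 0, 1, …, 3, update dist[i][j] ← min(dist[i][j], dist[i][k] + dist[k][j]). The final matrix gives, for each (i, j), the minimum total weight of any directed path from i to j (possibly empty when i = j).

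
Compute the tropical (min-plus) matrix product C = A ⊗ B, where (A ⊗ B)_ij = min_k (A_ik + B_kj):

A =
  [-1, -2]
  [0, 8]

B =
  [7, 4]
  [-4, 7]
A ⊗ B =
  [-6, 3]
  [4, 4]

Apply the min-plus product entry-by-entry:
  C[0][0] = min over k of (A[0][0] + B[0][0] = -1 + 7 = 6, A[0][1] + B[1][0] = -2 + -4 = -6) = -6 (attained at k = 1)
  C[0][1] = min over k of (A[0][0] + B[0][1] = -1 + 4 = 3, A[0][1] + B[1][1] = -2 + 7 = 5) = 3 (attained at k = 0)
  C[1][0] = min over k of (A[1][0] + B[0][0] = 0 + 7 = 7, A[1][1] + B[1][0] = 8 + -4 = 4) = 4 (attained at k = 1)
  C[1][1] = min over k of (A[1][0] + B[0][1] = 0 + 4 = 4, A[1][1] + B[1][1] = 8 + 7 = 15) = 4 (attained at k = 0)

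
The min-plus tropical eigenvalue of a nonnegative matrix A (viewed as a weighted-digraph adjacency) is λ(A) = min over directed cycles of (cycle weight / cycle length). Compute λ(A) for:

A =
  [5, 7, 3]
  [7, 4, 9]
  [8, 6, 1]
λ(A) = 1

Enumerate directed cycles and compute their means (weight / length). Sample:
  cycle 0 → 0: weight = 5, length = 1, mean = 5/1 ≈ 5.000
  cycle 1 → 1: weight = 4, length = 1, mean = 4/1 ≈ 4.000
  cycle 2 → 2: weight = 1, length = 1, mean = 1/1 ≈ 1.000
  cycle 0 → 1 → 0: weight = 14, length = 2, mean = 14/2 ≈ 7.000
  cycle 0 → 2 → 0: weight = 11, length = 2, mean = 11/2 ≈ 5.500
  cycle 1 → 0 → 1: weight = 14, length = 2, mean = 14/2 ≈ 7.000
Minimum mean = 1.000, attained e.g. along the cycle 2 → 2 with weight 1 and length 1. So λ(A) = 1/1 = 1.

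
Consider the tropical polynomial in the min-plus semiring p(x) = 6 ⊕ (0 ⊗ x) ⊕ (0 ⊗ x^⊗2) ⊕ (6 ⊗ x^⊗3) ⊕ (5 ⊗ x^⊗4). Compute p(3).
p(3) = 3

A tropical monomial a ⊗ x^⊗i evaluates to a + i · x. Evaluating each term at x = 3:
  Term 0 contributes 6 + 0 · 3 = 6
  Term 1 contributes 0 + 1 · 3 = 3
  Term 2 contributes 0 + 2 · 3 = 6
  Term 3 contributes 6 + 3 · 3 = 15
  Term 4 contributes 5 + 4 · 3 = 17
p(3) = ⊕ of these = min[6, 3, 6, 15, 17] = 3.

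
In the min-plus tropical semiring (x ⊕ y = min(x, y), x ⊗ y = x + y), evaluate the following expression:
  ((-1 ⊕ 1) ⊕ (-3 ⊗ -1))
((-1 ⊕ 1) ⊕ (-3 ⊗ -1)) = -4

Expand innermost to outermost. Recall ⊕ takes the minimum of its arguments and ⊗ takes their sum. Working out the expression ((-1 ⊕ 1) ⊕ (-3 ⊗ -1)) gives -4.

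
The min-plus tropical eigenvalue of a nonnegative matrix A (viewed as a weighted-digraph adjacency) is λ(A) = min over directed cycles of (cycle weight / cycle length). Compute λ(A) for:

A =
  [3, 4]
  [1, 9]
λ(A) = 5/2

Enumerate directed cycles and compute their means (weight / length). Sample:
  cycle 0 → 0: weight = 3, length = 1, mean = 3/1 ≈ 3.000
  cycle 1 → 1: weight = 9, length = 1, mean = 9/1 ≈ 9.000
  cycle 0 → 1 → 0: weight = 5, length = 2, mean = 5/2 ≈ 2.500
  cycle 1 → 0 → 1: weight = 5, length = 2, mean = 5/2 ≈ 2.500
Minimum mean = 2.500, attained e.g. along the cycle 0 → 1 → 0 with weight 5 and length 2. So λ(A) = 5/2 = 5/2.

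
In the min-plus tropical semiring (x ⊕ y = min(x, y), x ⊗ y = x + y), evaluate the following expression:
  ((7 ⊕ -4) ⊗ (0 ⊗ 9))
((7 ⊕ -4) ⊗ (0 ⊗ 9)) = 5

Expand innermost to outermost. Recall ⊕ takes the minimum of its arguments and ⊗ takes their sum. Working out the expression ((7 ⊕ -4) ⊗ (0 ⊗ 9)) gives 5.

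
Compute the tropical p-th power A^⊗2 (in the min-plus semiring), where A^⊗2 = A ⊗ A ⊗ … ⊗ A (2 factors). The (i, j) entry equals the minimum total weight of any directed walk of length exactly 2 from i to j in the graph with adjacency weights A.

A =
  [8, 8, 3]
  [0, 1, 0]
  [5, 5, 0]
A^⊗2 =
  [8, 8, 3]
  [1, 2, 0]
  [5, 5, 0]

Each entry (A^⊗2)_ij equals the minimum over all length-2 walks i = v_0 → v_1 → … → v_2 = j of Σ_t A[v_t][v_{t+1}]. For example, for (i, j) = (0, 2) we minimise over 3 possible intermediate vertex sequences; the minimum is 3, attained along the walk 0 → 2 → 2.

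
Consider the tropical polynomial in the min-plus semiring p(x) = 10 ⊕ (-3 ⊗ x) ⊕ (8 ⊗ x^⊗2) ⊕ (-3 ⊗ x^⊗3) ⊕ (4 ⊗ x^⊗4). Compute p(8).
p(8) = 5

A tropical monomial a ⊗ x^⊗i evaluates to a + i · x. Evaluating each term at x = 8:
  Term 0 contributes 10 + 0 · 8 = 10
  Term 1 contributes -3 + 1 · 8 = 5
  Term 2 contributes 8 + 2 · 8 = 24
  Term 3 contributes -3 + 3 · 8 = 21
  Term 4 contributes 4 + 4 · 8 = 36
p(8) = ⊕ of these = min[10, 5, 24, 21, 36] = 5.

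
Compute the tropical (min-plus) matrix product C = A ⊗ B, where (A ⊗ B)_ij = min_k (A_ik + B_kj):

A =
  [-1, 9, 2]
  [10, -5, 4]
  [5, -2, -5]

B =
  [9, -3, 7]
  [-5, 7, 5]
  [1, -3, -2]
A ⊗ B =
  [3, -4, 0]
  [-10, 1, 0]
  [-7, -8, -7]

Apply the min-plus product entry-by-entry:
  C[0][0] = min over k of (A[0][0] + B[0][0] = -1 + 9 = 8, A[0][1] + B[1][0] = 9 + -5 = 4, A[0][2] + B[2][0] = 2 + 1 = 3) = 3 (attained at k = 2)
  C[0][1] = min over k of (A[0][0] + B[0][1] = -1 + -3 = -4, A[0][1] + B[1][1] = 9 + 7 = 16, A[0][2] + B[2][1] = 2 + -3 = -1) = -4 (attained at k = 0)
  C[0][2] = min over k of (A[0][0] + B[0][2] = -1 + 7 = 6, A[0][1] + B[1][2] = 9 + 5 = 14, A[0][2] + B[2][2] = 2 + -2 = 0) = 0 (attained at k = 2)
  C[1][0] = min over k of (A[1][0] + B[0][0] = 10 + 9 = 19, A[1][1] + B[1][0] = -5 + -5 = -10, A[1][2] + B[2][0] = 4 + 1 = 5) = -10 (attained at k = 1)
  C[1][1] = min over k of (A[1][0] + B[0][1] = 10 + -3 = 7, A[1][1] + B[1][1] = -5 + 7 = 2, A[1][2] + B[2][1] = 4 + -3 = 1) = 1 (attained at k = 2)
  C[1][2] = min over k of (A[1][0] + B[0][2] = 10 + 7 = 17, A[1][1] + B[1][2] = -5 + 5 = 0, A[1][2] + B[2][2] = 4 + -2 = 2) = 0 (attained at k = 1)
  C[2][0] = min over k of (A[2][0] + B[0][0] = 5 + 9 = 14, A[2][1] + B[1][0] = -2 + -5 = -7, A[2][2] + B[2][0] = -5 + 1 = -4) = -7 (attained at k = 1)
  C[2][1] = min over k of (A[2][0] + B[0][1] = 5 + -3 = 2, A[2][1] + B[1][1] = -2 + 7 = 5, A[2][2] + B[2][1] = -5 + -3 = -8) = -8 (attained at k = 2)
  C[2][2] = min over k of (A[2][0] + B[0][2] = 5 + 7 = 12, A[2][1] + B[1][2] = -2 + 5 = 3, A[2][2] + B[2][2] = -5 + -2 = -7) = -7 (attained at k = 2)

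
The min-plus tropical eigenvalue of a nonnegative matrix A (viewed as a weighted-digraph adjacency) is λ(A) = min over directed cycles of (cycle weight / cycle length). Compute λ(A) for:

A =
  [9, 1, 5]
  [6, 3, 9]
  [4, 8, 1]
λ(A) = 1

Enumerate directed cycles and compute their means (weight / length). Sample:
  cycle 0 → 0: weight = 9, length = 1, mean = 9/1 ≈ 9.000
  cycle 1 → 1: weight = 3, length = 1, mean = 3/1 ≈ 3.000
  cycle 2 → 2: weight = 1, length = 1, mean = 1/1 ≈ 1.000
  cycle 0 → 1 → 0: weight = 7, length = 2, mean = 7/2 ≈ 3.500
  cycle 0 → 2 → 0: weight = 9, length = 2, mean = 9/2 ≈ 4.500
  cycle 1 → 0 → 1: weight = 7, length = 2, mean = 7/2 ≈ 3.500
Minimum mean = 1.000, attained e.g. along the cycle 2 → 2 with weight 1 and length 1. So λ(A) = 1/1 = 1.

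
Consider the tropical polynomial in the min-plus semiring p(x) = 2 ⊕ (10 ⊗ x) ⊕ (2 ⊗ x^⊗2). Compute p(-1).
p(-1) = 0

A tropical monomial a ⊗ x^⊗i evaluates to a + i · x. Evaluating each term at x = -1:
  Term 0 contributes 2 + 0 · -1 = 2
  Term 1 contributes 10 + 1 · -1 = 9
  Term 2 contributes 2 + 2 · -1 = 0
p(-1) = ⊕ of these = min[2, 9, 0] = 0.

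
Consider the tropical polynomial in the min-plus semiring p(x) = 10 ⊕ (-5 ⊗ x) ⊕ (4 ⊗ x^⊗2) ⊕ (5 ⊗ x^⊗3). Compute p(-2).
p(-2) = -7

A tropical monomial a ⊗ x^⊗i evaluates to a + i · x. Evaluating each term at x = -2:
  Term 0 contributes 10 + 0 · -2 = 10
  Term 1 contributes -5 + 1 · -2 = -7
  Term 2 contributes 4 + 2 · -2 = 0
  Term 3 contributes 5 + 3 · -2 = -1
p(-2) = ⊕ of these = min[10, -7, 0, -1] = -7.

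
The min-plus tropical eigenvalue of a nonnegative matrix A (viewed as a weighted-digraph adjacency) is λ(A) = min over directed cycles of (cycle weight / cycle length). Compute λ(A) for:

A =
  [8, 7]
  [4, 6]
λ(A) = 11/2

Enumerate directed cycles and compute their means (weight / length). Sample:
  cycle 0 → 0: weight = 8, length = 1, mean = 8/1 ≈ 8.000
  cycle 1 → 1: weight = 6, length = 1, mean = 6/1 ≈ 6.000
  cycle 0 → 1 → 0: weight = 11, length = 2, mean = 11/2 ≈ 5.500
  cycle 1 → 0 → 1: weight = 11, length = 2, mean = 11/2 ≈ 5.500
Minimum mean = 5.500, attained e.g. along the cycle 0 → 1 → 0 with weight 11 and length 2. So λ(A) = 11/2 = 11/2.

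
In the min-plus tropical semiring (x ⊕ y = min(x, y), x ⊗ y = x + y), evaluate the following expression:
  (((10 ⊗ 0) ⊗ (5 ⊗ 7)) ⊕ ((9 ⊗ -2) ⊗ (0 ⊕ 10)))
(((10 ⊗ 0) ⊗ (5 ⊗ 7)) ⊕ ((9 ⊗ -2) ⊗ (0 ⊕ 10))) = 7

Expand innermost to outermost. Recall ⊕ takes the minimum of its arguments and ⊗ takes their sum. Working out the expression (((10 ⊗ 0) ⊗ (5 ⊗ 7)) ⊕ ((9 ⊗ -2) ⊗ (0 ⊕ 10))) gives 7.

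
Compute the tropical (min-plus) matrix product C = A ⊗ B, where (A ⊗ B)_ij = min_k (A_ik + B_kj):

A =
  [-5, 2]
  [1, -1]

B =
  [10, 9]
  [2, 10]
A ⊗ B =
  [4, 4]
  [1, 9]

Apply the min-plus product entry-by-entry:
  C[0][0] = min over k of (A[0][0] + B[0][0] = -5 + 10 = 5, A[0][1] + B[1][0] = 2 + 2 = 4) = 4 (attained at k = 1)
  C[0][1] = min over k of (A[0][0] + B[0][1] = -5 + 9 = 4, A[0][1] + B[1][1] = 2 + 10 = 12) = 4 (attained at k = 0)
  C[1][0] = min over k of (A[1][0] + B[0][0] = 1 + 10 = 11, A[1][1] + B[1][0] = -1 + 2 = 1) = 1 (attained at k = 1)
  C[1][1] = min over k of (A[1][0] + B[0][1] = 1 + 9 = 10, A[1][1] + B[1][1] = -1 + 10 = 9) = 9 (attained at k = 1)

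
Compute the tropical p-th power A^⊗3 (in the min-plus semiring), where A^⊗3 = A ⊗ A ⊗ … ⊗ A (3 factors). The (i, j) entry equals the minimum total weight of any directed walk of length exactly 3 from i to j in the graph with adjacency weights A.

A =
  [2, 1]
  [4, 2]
A^⊗3 =
  [6, 5]
  [8, 6]

Each entry (A^⊗3)_ij equals the minimum over all length-3 walks i = v_0 → v_1 → … → v_3 = j of Σ_t A[v_t][v_{t+1}]. For example, for (i, j) = (0, 1) we minimise over 4 possible intermediate vertex sequences; the minimum is 5, attained along the walk 0 → 0 → 0 → 1.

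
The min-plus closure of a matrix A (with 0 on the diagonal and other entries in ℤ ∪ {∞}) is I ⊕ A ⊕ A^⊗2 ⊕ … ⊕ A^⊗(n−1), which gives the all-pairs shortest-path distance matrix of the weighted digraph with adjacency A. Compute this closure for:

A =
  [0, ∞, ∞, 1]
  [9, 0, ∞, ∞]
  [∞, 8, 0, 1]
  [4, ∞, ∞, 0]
Closure =
  [0, ∞, ∞, 1]
  [9, 0, ∞, 10]
  [5, 8, 0, 1]
  [4, ∞, ∞, 0]

This is the Floyd-Warshall all-pairs shortest-path computation. For each intermediate vertex k = 0, 1, …, 3, update dist[i][j] ← min(dist[i][j], dist[i][k] + dist[k][j]). The final matrix gives, for each (i, j), the minimum total weight of any directed path from i to j (possibly empty when i = j).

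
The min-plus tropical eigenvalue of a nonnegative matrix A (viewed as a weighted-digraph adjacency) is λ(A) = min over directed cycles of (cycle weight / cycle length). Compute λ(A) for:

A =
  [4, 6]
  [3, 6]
λ(A) = 4

Enumerate directed cycles and compute their means (weight / length). Sample:
  cycle 0 → 0: weight = 4, length = 1, mean = 4/1 ≈ 4.000
  cycle 1 → 1: weight = 6, length = 1, mean = 6/1 ≈ 6.000
  cycle 0 → 1 → 0: weight = 9, length = 2, mean = 9/2 ≈ 4.500
  cycle 1 → 0 → 1: weight = 9, length = 2, mean = 9/2 ≈ 4.500
Minimum mean = 4.000, attained e.g. along the cycle 0 → 0 with weight 4 and length 1. So λ(A) = 4/1 = 4.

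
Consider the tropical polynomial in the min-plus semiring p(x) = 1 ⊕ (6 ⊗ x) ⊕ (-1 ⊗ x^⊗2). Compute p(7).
p(7) = 1

A tropical monomial a ⊗ x^⊗i evaluates to a + i · x. Evaluating each term at x = 7:
  Term 0 contributes 1 + 0 · 7 = 1
  Term 1 contributes 6 + 1 · 7 = 13
  Term 2 contributes -1 + 2 · 7 = 13
p(7) = ⊕ of these = min[1, 13, 13] = 1.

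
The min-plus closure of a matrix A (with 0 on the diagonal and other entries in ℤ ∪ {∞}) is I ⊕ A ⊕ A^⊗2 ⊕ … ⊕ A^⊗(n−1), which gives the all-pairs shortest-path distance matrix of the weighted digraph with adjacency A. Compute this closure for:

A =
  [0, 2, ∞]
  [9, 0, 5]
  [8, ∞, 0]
Closure =
  [0, 2, 7]
  [9, 0, 5]
  [8, 10, 0]

This is the Floyd-Warshall all-pairs shortest-path computation. For each intermediate vertex k = 0, 1, …, 2, update dist[i][j] ← min(dist[i][j], dist[i][k] + dist[k][j]). The final matrix gives, for each (i, j), the minimum total weight of any directed path from i to j (possibly empty when i = j).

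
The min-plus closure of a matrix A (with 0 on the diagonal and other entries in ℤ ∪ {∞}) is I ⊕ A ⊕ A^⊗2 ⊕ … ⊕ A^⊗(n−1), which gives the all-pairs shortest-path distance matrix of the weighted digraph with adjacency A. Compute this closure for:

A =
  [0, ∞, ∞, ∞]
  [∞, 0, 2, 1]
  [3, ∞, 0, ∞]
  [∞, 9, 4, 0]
Closure =
  [0, ∞, ∞, ∞]
  [5, 0, 2, 1]
  [3, ∞, 0, ∞]
  [7, 9, 4, 0]

This is the Floyd-Warshall all-pairs shortest-path computation. For each intermediate vertex k = 0, 1, …, 3, update dist[i][j] ← min(dist[i][j], dist[i][k] + dist[k][j]). The final matrix gives, for each (i, j), the minimum total weight of any directed path from i to j (possibly empty when i = j).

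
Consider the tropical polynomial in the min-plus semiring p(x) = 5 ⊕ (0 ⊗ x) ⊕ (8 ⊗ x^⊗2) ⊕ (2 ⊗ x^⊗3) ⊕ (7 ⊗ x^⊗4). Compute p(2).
p(2) = 2

A tropical monomial a ⊗ x^⊗i evaluates to a + i · x. Evaluating each term at x = 2:
  Term 0 contributes 5 + 0 · 2 = 5
  Term 1 contributes 0 + 1 · 2 = 2
  Term 2 contributes 8 + 2 · 2 = 12
  Term 3 contributes 2 + 3 · 2 = 8
  Term 4 contributes 7 + 4 · 2 = 15
p(2) = ⊕ of these = min[5, 2, 12, 8, 15] = 2.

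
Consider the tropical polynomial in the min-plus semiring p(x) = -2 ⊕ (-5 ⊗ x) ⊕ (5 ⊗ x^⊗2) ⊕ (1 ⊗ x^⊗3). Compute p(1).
p(1) = -4

A tropical monomial a ⊗ x^⊗i evaluates to a + i · x. Evaluating each term at x = 1:
  Term 0 contributes -2 + 0 · 1 = -2
  Term 1 contributes -5 + 1 · 1 = -4
  Term 2 contributes 5 + 2 · 1 = 7
  Term 3 contributes 1 + 3 · 1 = 4
p(1) = ⊕ of these = min[-2, -4, 7, 4] = -4.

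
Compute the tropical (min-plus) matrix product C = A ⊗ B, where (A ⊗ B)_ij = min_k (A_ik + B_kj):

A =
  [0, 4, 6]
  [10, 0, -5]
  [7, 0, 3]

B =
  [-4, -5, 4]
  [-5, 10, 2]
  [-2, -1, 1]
A ⊗ B =
  [-4, -5, 4]
  [-7, -6, -4]
  [-5, 2, 2]

Apply the min-plus product entry-by-entry:
  C[0][0] = min over k of (A[0][0] + B[0][0] = 0 + -4 = -4, A[0][1] + B[1][0] = 4 + -5 = -1, A[0][2] + B[2][0] = 6 + -2 = 4) = -4 (attained at k = 0)
  C[0][1] = min over k of (A[0][0] + B[0][1] = 0 + -5 = -5, A[0][1] + B[1][1] = 4 + 10 = 14, A[0][2] + B[2][1] = 6 + -1 = 5) = -5 (attained at k = 0)
  C[0][2] = min over k of (A[0][0] + B[0][2] = 0 + 4 = 4, A[0][1] + B[1][2] = 4 + 2 = 6, A[0][2] + B[2][2] = 6 + 1 = 7) = 4 (attained at k = 0)
  C[1][0] = min over k of (A[1][0] + B[0][0] = 10 + -4 = 6, A[1][1] + B[1][0] = 0 + -5 = -5, A[1][2] + B[2][0] = -5 + -2 = -7) = -7 (attained at k = 2)
  C[1][1] = min over k of (A[1][0] + B[0][1] = 10 + -5 = 5, A[1][1] + B[1][1] = 0 + 10 = 10, A[1][2] + B[2][1] = -5 + -1 = -6) = -6 (attained at k = 2)
  C[1][2] = min over k of (A[1][0] + B[0][2] = 10 + 4 = 14, A[1][1] + B[1][2] = 0 + 2 = 2, A[1][2] + B[2][2] = -5 + 1 = -4) = -4 (attained at k = 2)
  C[2][0] = min over k of (A[2][0] + B[0][0] = 7 + -4 = 3, A[2][1] + B[1][0] = 0 + -5 = -5, A[2][2] + B[2][0] = 3 + -2 = 1) = -5 (attained at k = 1)
  C[2][1] = min over k of (A[2][0] + B[0][1] = 7 + -5 = 2, A[2][1] + B[1][1] = 0 + 10 = 10, A[2][2] + B[2][1] = 3 + -1 = 2) = 2 (attained at k = 0)
  C[2][2] = min over k of (A[2][0] + B[0][2] = 7 + 4 = 11, A[2][1] + B[1][2] = 0 + 2 = 2, A[2][2] + B[2][2] = 3 + 1 = 4) = 2 (attained at k = 1)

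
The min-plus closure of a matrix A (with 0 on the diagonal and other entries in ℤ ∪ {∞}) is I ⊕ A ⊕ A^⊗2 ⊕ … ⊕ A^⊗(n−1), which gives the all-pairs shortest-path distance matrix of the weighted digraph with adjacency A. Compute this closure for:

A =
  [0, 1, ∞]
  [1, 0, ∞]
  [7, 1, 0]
Closure =
  [0, 1, ∞]
  [1, 0, ∞]
  [2, 1, 0]

This is the Floyd-Warshall all-pairs shortest-path computation. For each intermediate vertex k = 0, 1, …, 2, update dist[i][j] ← min(dist[i][j], dist[i][k] + dist[k][j]). The final matrix gives, for each (i, j), the minimum total weight of any directed path from i to j (possibly empty when i = j).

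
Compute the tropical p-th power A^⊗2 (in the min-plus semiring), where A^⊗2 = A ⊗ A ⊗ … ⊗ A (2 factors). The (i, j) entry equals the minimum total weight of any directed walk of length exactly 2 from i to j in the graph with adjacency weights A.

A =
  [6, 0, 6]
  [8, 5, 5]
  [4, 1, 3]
A^⊗2 =
  [8, 5, 5]
  [9, 6, 8]
  [7, 4, 6]

Each entry (A^⊗2)_ij equals the minimum over all length-2 walks i = v_0 → v_1 → … → v_2 = j of Σ_t A[v_t][v_{t+1}]. For example, for (i, j) = (0, 2) we minimise over 3 possible intermediate vertex sequences; the minimum is 5, attained along the walk 0 → 1 → 2.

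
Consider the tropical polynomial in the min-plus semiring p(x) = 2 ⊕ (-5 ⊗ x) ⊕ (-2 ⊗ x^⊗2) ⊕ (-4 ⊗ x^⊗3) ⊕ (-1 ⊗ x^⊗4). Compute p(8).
p(8) = 2

A tropical monomial a ⊗ x^⊗i evaluates to a + i · x. Evaluating each term at x = 8:
  Term 0 contributes 2 + 0 · 8 = 2
  Term 1 contributes -5 + 1 · 8 = 3
  Term 2 contributes -2 + 2 · 8 = 14
  Term 3 contributes -4 + 3 · 8 = 20
  Term 4 contributes -1 + 4 · 8 = 31
p(8) = ⊕ of these = min[2, 3, 14, 20, 31] = 2.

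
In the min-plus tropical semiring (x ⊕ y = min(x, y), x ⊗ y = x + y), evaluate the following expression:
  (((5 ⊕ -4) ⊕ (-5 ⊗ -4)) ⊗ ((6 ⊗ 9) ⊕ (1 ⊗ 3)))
(((5 ⊕ -4) ⊕ (-5 ⊗ -4)) ⊗ ((6 ⊗ 9) ⊕ (1 ⊗ 3))) = -5

Expand innermost to outermost. Recall ⊕ takes the minimum of its arguments and ⊗ takes their sum. Working out the expression (((5 ⊕ -4) ⊕ (-5 ⊗ -4)) ⊗ ((6 ⊗ 9) ⊕ (1 ⊗ 3))) gives -5.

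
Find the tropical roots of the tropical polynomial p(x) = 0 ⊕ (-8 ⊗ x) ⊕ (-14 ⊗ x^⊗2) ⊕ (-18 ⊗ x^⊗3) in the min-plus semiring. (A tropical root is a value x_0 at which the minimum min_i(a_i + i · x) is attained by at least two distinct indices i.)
Roots: {4, 6, 8}

Each tropical root is a break point of the lower envelope of the lines y = a_i + i · x (there are 4 lines, with slopes 0, 1, ..., 3). Only the lines that attain the minimum somewhere contribute to roots; other lines are dominated. Here the surviving (envelope) indices are i = 3, i = 2, i = 1, i = 0.
Intersections between consecutive envelope lines give the roots: for adjacent envelope indices i < j the intersection is x = (a_i − a_j) / (j − i). Reading off the sorted break points: {4, 6, 8}.
Verification: at each break x_0, at least two indices attain the minimum of min_i(a_i + i · x_0).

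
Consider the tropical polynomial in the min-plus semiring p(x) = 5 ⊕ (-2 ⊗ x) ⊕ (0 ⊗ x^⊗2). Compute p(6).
p(6) = 4

A tropical monomial a ⊗ x^⊗i evaluates to a + i · x. Evaluating each term at x = 6:
  Term 0 contributes 5 + 0 · 6 = 5
  Term 1 contributes -2 + 1 · 6 = 4
  Term 2 contributes 0 + 2 · 6 = 12
p(6) = ⊕ of these = min[5, 4, 12] = 4.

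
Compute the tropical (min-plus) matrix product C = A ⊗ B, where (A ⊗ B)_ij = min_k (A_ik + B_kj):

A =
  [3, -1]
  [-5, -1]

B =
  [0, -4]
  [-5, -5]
A ⊗ B =
  [-6, -6]
  [-6, -9]

Apply the min-plus product entry-by-entry:
  C[0][0] = min over k of (A[0][0] + B[0][0] = 3 + 0 = 3, A[0][1] + B[1][0] = -1 + -5 = -6) = -6 (attained at k = 1)
  C[0][1] = min over k of (A[0][0] + B[0][1] = 3 + -4 = -1, A[0][1] + B[1][1] = -1 + -5 = -6) = -6 (attained at k = 1)
  C[1][0] = min over k of (A[1][0] + B[0][0] = -5 + 0 = -5, A[1][1] + B[1][0] = -1 + -5 = -6) = -6 (attained at k = 1)
  C[1][1] = min over k of (A[1][0] + B[0][1] = -5 + -4 = -9, A[1][1] + B[1][1] = -1 + -5 = -6) = -9 (attained at k = 0)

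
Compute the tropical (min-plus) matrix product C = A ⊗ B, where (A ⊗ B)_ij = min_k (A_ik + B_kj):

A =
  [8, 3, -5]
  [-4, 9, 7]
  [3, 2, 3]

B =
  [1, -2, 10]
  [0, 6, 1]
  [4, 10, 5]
A ⊗ B =
  [-1, 5, 0]
  [-3, -6, 6]
  [2, 1, 3]

Apply the min-plus product entry-by-entry:
  C[0][0] = min over k of (A[0][0] + B[0][0] = 8 + 1 = 9, A[0][1] + B[1][0] = 3 + 0 = 3, A[0][2] + B[2][0] = -5 + 4 = -1) = -1 (attained at k = 2)
  C[0][1] = min over k of (A[0][0] + B[0][1] = 8 + -2 = 6, A[0][1] + B[1][1] = 3 + 6 = 9, A[0][2] + B[2][1] = -5 + 10 = 5) = 5 (attained at k = 2)
  C[0][2] = min over k of (A[0][0] + B[0][2] = 8 + 10 = 18, A[0][1] + B[1][2] = 3 + 1 = 4, A[0][2] + B[2][2] = -5 + 5 = 0) = 0 (attained at k = 2)
  C[1][0] = min over k of (A[1][0] + B[0][0] = -4 + 1 = -3, A[1][1] + B[1][0] = 9 + 0 = 9, A[1][2] + B[2][0] = 7 + 4 = 11) = -3 (attained at k = 0)
  C[1][1] = min over k of (A[1][0] + B[0][1] = -4 + -2 = -6, A[1][1] + B[1][1] = 9 + 6 = 15, A[1][2] + B[2][1] = 7 + 10 = 17) = -6 (attained at k = 0)
  C[1][2] = min over k of (A[1][0] + B[0][2] = -4 + 10 = 6, A[1][1] + B[1][2] = 9 + 1 = 10, A[1][2] + B[2][2] = 7 + 5 = 12) = 6 (attained at k = 0)
  C[2][0] = min over k of (A[2][0] + B[0][0] = 3 + 1 = 4, A[2][1] + B[1][0] = 2 + 0 = 2, A[2][2] + B[2][0] = 3 + 4 = 7) = 2 (attained at k = 1)
  C[2][1] = min over k of (A[2][0] + B[0][1] = 3 + -2 = 1, A[2][1] + B[1][1] = 2 + 6 = 8, A[2][2] + B[2][1] = 3 + 10 = 13) = 1 (attained at k = 0)
  C[2][2] = min over k of (A[2][0] + B[0][2] = 3 + 10 = 13, A[2][1] + B[1][2] = 2 + 1 = 3, A[2][2] + B[2][2] = 3 + 5 = 8) = 3 (attained at k = 1)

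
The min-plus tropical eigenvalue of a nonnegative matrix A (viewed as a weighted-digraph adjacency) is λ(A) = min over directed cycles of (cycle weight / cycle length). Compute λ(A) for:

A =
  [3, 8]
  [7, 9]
λ(A) = 3

Enumerate directed cycles and compute their means (weight / length). Sample:
  cycle 0 → 0: weight = 3, length = 1, mean = 3/1 ≈ 3.000
  cycle 1 → 1: weight = 9, length = 1, mean = 9/1 ≈ 9.000
  cycle 0 → 1 → 0: weight = 15, length = 2, mean = 15/2 ≈ 7.500
  cycle 1 → 0 → 1: weight = 15, length = 2, mean = 15/2 ≈ 7.500
Minimum mean = 3.000, attained e.g. along the cycle 0 → 0 with weight 3 and length 1. So λ(A) = 3/1 = 3.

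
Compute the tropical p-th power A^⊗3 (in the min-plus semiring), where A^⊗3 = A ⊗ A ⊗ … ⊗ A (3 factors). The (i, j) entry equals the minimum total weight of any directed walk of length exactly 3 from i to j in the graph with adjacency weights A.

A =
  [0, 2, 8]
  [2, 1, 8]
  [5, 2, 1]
A^⊗3 =
  [0, 2, 8]
  [2, 3, 10]
  [4, 4, 3]

Each entry (A^⊗3)_ij equals the minimum over all length-3 walks i = v_0 → v_1 → … → v_3 = j of Σ_t A[v_t][v_{t+1}]. For example, for (i, j) = (0, 2) we minimise over 9 possible intermediate vertex sequences; the minimum is 8, attained along the walk 0 → 0 → 0 → 2.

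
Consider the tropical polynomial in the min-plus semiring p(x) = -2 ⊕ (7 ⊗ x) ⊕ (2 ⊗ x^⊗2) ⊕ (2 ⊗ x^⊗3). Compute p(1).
p(1) = -2

A tropical monomial a ⊗ x^⊗i evaluates to a + i · x. Evaluating each term at x = 1:
  Term 0 contributes -2 + 0 · 1 = -2
  Term 1 contributes 7 + 1 · 1 = 8
  Term 2 contributes 2 + 2 · 1 = 4
  Term 3 contributes 2 + 3 · 1 = 5
p(1) = ⊕ of these = min[-2, 8, 4, 5] = -2.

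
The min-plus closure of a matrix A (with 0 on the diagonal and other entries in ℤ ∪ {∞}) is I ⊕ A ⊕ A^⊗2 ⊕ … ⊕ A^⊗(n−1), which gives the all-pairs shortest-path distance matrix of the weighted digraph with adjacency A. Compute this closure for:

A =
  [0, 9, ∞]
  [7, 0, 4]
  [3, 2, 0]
Closure =
  [0, 9, 13]
  [7, 0, 4]
  [3, 2, 0]

This is the Floyd-Warshall all-pairs shortest-path computation. For each intermediate vertex k = 0, 1, …, 2, update dist[i][j] ← min(dist[i][j], dist[i][k] + dist[k][j]). The final matrix gives, for each (i, j), the minimum total weight of any directed path from i to j (possibly empty when i = j).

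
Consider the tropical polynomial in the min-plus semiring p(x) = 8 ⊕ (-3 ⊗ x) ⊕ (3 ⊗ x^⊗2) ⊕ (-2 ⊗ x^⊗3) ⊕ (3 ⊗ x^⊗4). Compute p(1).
p(1) = -2

A tropical monomial a ⊗ x^⊗i evaluates to a + i · x. Evaluating each term at x = 1:
  Term 0 contributes 8 + 0 · 1 = 8
  Term 1 contributes -3 + 1 · 1 = -2
  Term 2 contributes 3 + 2 · 1 = 5
  Term 3 contributes -2 + 3 · 1 = 1
  Term 4 contributes 3 + 4 · 1 = 7
p(1) = ⊕ of these = min[8, -2, 5, 1, 7] = -2.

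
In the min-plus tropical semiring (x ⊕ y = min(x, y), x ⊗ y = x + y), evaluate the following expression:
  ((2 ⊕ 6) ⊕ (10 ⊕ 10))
((2 ⊕ 6) ⊕ (10 ⊕ 10)) = 2

Expand innermost to outermost. Recall ⊕ takes the minimum of its arguments and ⊗ takes their sum. Working out the expression ((2 ⊕ 6) ⊕ (10 ⊕ 10)) gives 2.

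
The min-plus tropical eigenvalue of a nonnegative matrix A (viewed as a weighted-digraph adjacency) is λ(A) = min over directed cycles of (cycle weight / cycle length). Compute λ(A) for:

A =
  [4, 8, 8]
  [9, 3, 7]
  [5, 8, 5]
λ(A) = 3

Enumerate directed cycles and compute their means (weight / length). Sample:
  cycle 0 → 0: weight = 4, length = 1, mean = 4/1 ≈ 4.000
  cycle 1 → 1: weight = 3, length = 1, mean = 3/1 ≈ 3.000
  cycle 2 → 2: weight = 5, length = 1, mean = 5/1 ≈ 5.000
  cycle 0 → 1 → 0: weight = 17, length = 2, mean = 17/2 ≈ 8.500
  cycle 0 → 2 → 0: weight = 13, length = 2, mean = 13/2 ≈ 6.500
  cycle 1 → 0 → 1: weight = 17, length = 2, mean = 17/2 ≈ 8.500
Minimum mean = 3.000, attained e.g. along the cycle 1 → 1 with weight 3 and length 1. So λ(A) = 3/1 = 3.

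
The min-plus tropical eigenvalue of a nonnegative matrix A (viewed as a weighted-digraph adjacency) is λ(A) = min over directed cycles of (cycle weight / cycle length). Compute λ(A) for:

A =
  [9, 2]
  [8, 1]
λ(A) = 1

Enumerate directed cycles and compute their means (weight / length). Sample:
  cycle 0 → 0: weight = 9, length = 1, mean = 9/1 ≈ 9.000
  cycle 1 → 1: weight = 1, length = 1, mean = 1/1 ≈ 1.000
  cycle 0 → 1 → 0: weight = 10, length = 2, mean = 10/2 ≈ 5.000
  cycle 1 → 0 → 1: weight = 10, length = 2, mean = 10/2 ≈ 5.000
Minimum mean = 1.000, attained e.g. along the cycle 1 → 1 with weight 1 and length 1. So λ(A) = 1/1 = 1.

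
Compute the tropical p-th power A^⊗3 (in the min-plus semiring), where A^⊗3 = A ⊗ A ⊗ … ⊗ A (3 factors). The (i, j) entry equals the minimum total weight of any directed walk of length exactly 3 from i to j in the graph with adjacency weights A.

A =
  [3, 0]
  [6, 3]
A^⊗3 =
  [9, 6]
  [12, 9]

Each entry (A^⊗3)_ij equals the minimum over all length-3 walks i = v_0 → v_1 → … → v_3 = j of Σ_t A[v_t][v_{t+1}]. For example, for (i, j) = (0, 1) we minimise over 4 possible intermediate vertex sequences; the minimum is 6, attained along the walk 0 → 0 → 0 → 1.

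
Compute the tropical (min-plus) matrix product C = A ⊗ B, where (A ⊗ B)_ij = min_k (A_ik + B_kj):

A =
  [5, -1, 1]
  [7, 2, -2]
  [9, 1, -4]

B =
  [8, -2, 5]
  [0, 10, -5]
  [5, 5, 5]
A ⊗ B =
  [-1, 3, -6]
  [2, 3, -3]
  [1, 1, -4]

Apply the min-plus product entry-by-entry:
  C[0][0] = min over k of (A[0][0] + B[0][0] = 5 + 8 = 13, A[0][1] + B[1][0] = -1 + 0 = -1, A[0][2] + B[2][0] = 1 + 5 = 6) = -1 (attained at k = 1)
  C[0][1] = min over k of (A[0][0] + B[0][1] = 5 + -2 = 3, A[0][1] + B[1][1] = -1 + 10 = 9, A[0][2] + B[2][1] = 1 + 5 = 6) = 3 (attained at k = 0)
  C[0][2] = min over k of (A[0][0] + B[0][2] = 5 + 5 = 10, A[0][1] + B[1][2] = -1 + -5 = -6, A[0][2] + B[2][2] = 1 + 5 = 6) = -6 (attained at k = 1)
  C[1][0] = min over k of (A[1][0] + B[0][0] = 7 + 8 = 15, A[1][1] + B[1][0] = 2 + 0 = 2, A[1][2] + B[2][0] = -2 + 5 = 3) = 2 (attained at k = 1)
  C[1][1] = min over k of (A[1][0] + B[0][1] = 7 + -2 = 5, A[1][1] + B[1][1] = 2 + 10 = 12, A[1][2] + B[2][1] = -2 + 5 = 3) = 3 (attained at k = 2)
  C[1][2] = min over k of (A[1][0] + B[0][2] = 7 + 5 = 12, A[1][1] + B[1][2] = 2 + -5 = -3, A[1][2] + B[2][2] = -2 + 5 = 3) = -3 (attained at k = 1)
  C[2][0] = min over k of (A[2][0] + B[0][0] = 9 + 8 = 17, A[2][1] + B[1][0] = 1 + 0 = 1, A[2][2] + B[2][0] = -4 + 5 = 1) = 1 (attained at k = 1)
  C[2][1] = min over k of (A[2][0] + B[0][1] = 9 + -2 = 7, A[2][1] + B[1][1] = 1 + 10 = 11, A[2][2] + B[2][1] = -4 + 5 = 1) = 1 (attained at k = 2)
  C[2][2] = min over k of (A[2][0] + B[0][2] = 9 + 5 = 14, A[2][1] + B[1][2] = 1 + -5 = -4, A[2][2] + B[2][2] = -4 + 5 = 1) = -4 (attained at k = 1)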